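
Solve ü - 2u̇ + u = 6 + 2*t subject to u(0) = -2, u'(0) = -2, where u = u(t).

u = 10 - 12*exp(t) + 2*t + 8*t*exp(t)

Characteristic equation r² - 2r + 1 = 0 has discriminant (-2)² - 4·(1) = 0, so r = 1 is a repeated root.
Hence u_h = (C1 + C2*t)*exp(t).
For the particular solution try u_p = A0 + A1*t. Substituting and matching coefficients of each power of t gives A0 = 10, A1 = 2, so u_p = 10 + 2*t.
General solution: u = 10 + 2*t + C1*exp(t) + C2*t*exp(t).
Apply the initial conditions: u(0) = 10 + C1 = -2 and u'(0) = 2 + C1 + C2 = -2. Solving gives C1 = -12, C2 = 8.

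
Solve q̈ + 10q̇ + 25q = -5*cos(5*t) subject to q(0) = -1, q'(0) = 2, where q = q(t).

q = -exp(-5*t) - sin(5*t)/10 - 5*t*exp(-5*t)/2

Characteristic equation r² + 10r + 25 = 0 has discriminant (10)² - 4·(25) = 0, so r = -5 is a repeated root.
Hence q_h = (C1 + C2*t)*exp(-5*t).
Try q_p = A*cos(5*t) + B*sin(5*t). Substituting and equating the coefficients of cos(5t) and sin(5t) gives A = 0, B = -1/10, so q_p = -sin(5*t)/10.
General solution: q = -sin(5*t)/10 + C1*exp(-5*t) + C2*t*exp(-5*t).
Apply the initial conditions: q(0) = C1 = -1 and q'(0) = -1/2 + C2 - 5*C1 = 2. Solving gives C1 = -1, C2 = -5/2.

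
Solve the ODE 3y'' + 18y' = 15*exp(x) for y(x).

Divide through by 3: y'' + 6y' = 5*exp(x).
Characteristic equation r² + 6r = 0 factors as (r + 6)r = 0, so r = -6, 0.
Hence y_h = C1*exp(-6*x) + C2.
Try y_p = A*exp(x). Substituting into the equation and dividing by exp(x) gives A = 5/7, so y_p = 5*exp(x)/7.

y = C2 + 5*exp(x)/7 + C1*exp(-6*x)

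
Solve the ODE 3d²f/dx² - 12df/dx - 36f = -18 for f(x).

f = 1/2 + C1*exp(-2*x) + C2*exp(6*x)

Divide through by 3: f'' - 4f' - 12f = -6.
Characteristic equation r² - 4r - 12 = 0 factors as (r + 2)(r - 6) = 0, so r = -2, 6.
Hence f_h = C1*exp(-2*x) + C2*exp(6*x).
For the particular solution try f_p = A0. Substituting and matching coefficients of each power of x gives A0 = 1/2, so f_p = 1/2.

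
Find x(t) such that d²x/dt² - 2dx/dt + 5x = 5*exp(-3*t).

x = exp(-3*t)/4 + C1*cos(2*t)*exp(t) + C2*exp(t)*sin(2*t)

Characteristic equation r² - 2r + 5 = 0 has discriminant (-2)² - 4·(5) = -16 < 0, so r = 1 ± 2i.
Hence x_h = C1*cos(2*t)*exp(t) + C2*exp(t)*sin(2*t).
Try x_p = A*exp(-3*t). Substituting into the equation and dividing by exp(-3*t) gives A = 1/4, so x_p = exp(-3*t)/4.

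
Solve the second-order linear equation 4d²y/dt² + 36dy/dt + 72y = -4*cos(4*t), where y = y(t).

Divide through by 4: y'' + 9y' + 18y = -cos(4*t).
Characteristic equation r² + 9r + 18 = 0 factors as (r + 3)(r + 6) = 0, so r = -3, -6.
Hence y_h = C1*exp(-3*t) + C2*exp(-6*t).
Try y_p = A*cos(4*t) + B*sin(4*t). Substituting and equating the coefficients of cos(4t) and sin(4t) gives A = -1/650, B = -9/325, so y_p = -9*sin(4*t)/325 - cos(4*t)/650.

y = -9*sin(4*t)/325 - cos(4*t)/650 + C1*exp(-3*t) + C2*exp(-6*t)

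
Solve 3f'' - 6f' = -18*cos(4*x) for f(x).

f = C2 + 3*cos(4*x)/10 + 3*sin(4*x)/20 + C1*exp(2*x)

Divide through by 3: f'' - 2f' = -6*cos(4*x).
Characteristic equation r² - 2r = 0 factors as (r - 2)r = 0, so r = 2, 0.
Hence f_h = C1*exp(2*x) + C2.
Try f_p = A*cos(4*x) + B*sin(4*x). Substituting and equating the coefficients of cos(4x) and sin(4x) gives A = 3/10, B = 3/20, so f_p = 3*cos(4*x)/10 + 3*sin(4*x)/20.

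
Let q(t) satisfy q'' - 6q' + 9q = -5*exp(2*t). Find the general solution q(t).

Characteristic equation r² - 6r + 9 = 0 has discriminant (-6)² - 4·(9) = 0, so r = 3 is a repeated root.
Hence q_h = (C1 + C2*t)*exp(3*t).
Try q_p = A*exp(2*t). Substituting into the equation and dividing by exp(2*t) gives A = -5, so q_p = -5*exp(2*t).

q = -5*exp(2*t) + C1*exp(3*t) + C2*t*exp(3*t)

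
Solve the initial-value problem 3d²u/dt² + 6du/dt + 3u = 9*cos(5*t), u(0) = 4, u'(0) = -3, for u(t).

Divide through by 3: u'' + 2u' + u = 3*cos(5*t).
Characteristic equation r² + 2r + 1 = 0 has discriminant (2)² - 4·(1) = 0, so r = -1 is a repeated root.
Hence u_h = (C1 + C2*t)*exp(-t).
Try u_p = A*cos(5*t) + B*sin(5*t). Substituting and equating the coefficients of cos(5t) and sin(5t) gives A = -18/169, B = 15/338, so u_p = -18*cos(5*t)/169 + 15*sin(5*t)/338.
General solution: u = -18*cos(5*t)/169 + 15*sin(5*t)/338 + C1*exp(-t) + C2*t*exp(-t).
Apply the initial conditions: u(0) = -18/169 + C1 = 4 and u'(0) = 75/338 + C2 - C1 = -3. Solving gives C1 = 694/169, C2 = 23/26.

u = -18*cos(5*t)/169 + 15*sin(5*t)/338 + 694*exp(-t)/169 + 23*t*exp(-t)/26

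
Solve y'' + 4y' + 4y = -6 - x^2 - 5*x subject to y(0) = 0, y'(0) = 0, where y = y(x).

Characteristic equation r² + 4r + 4 = 0 has discriminant (4)² - 4·(4) = 0, so r = -2 is a repeated root.
Hence y_h = (C1 + C2*x)*exp(-2*x).
For the particular solution try y_p = A0 + A1*x + A2*x^2. Substituting and matching coefficients of each power of x gives A0 = -5/8, A1 = -3/4, A2 = -1/4, so y_p = -5/8 - 3*x/4 - x^2/4.
General solution: y = -5/8 - 3*x/4 - x^2/4 + C1*exp(-2*x) + C2*x*exp(-2*x).
Apply the initial conditions: y(0) = -5/8 + C1 = 0 and y'(0) = -3/4 + C2 - 2*C1 = 0. Solving gives C1 = 5/8, C2 = 2.

y = -5/8 - 3*x/4 - x**2/4 + 5*exp(-2*x)/8 + 2*x*exp(-2*x)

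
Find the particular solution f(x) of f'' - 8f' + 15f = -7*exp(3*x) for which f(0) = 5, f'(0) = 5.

Characteristic equation r² - 8r + 15 = 0 factors as (r - 3)(r - 5) = 0, so r = 3, 5.
Hence f_h = C1*exp(3*x) + C2*exp(5*x).
Since exp(3*x) solves the homogeneous equation (r = 3 is a root of multiplicity 1), multiply the trial by x. Try f_p = A*x*exp(3*x). Substituting into the equation and dividing by exp(3*x) gives A = 7/2, so f_p = 7*x*exp(3*x)/2.
General solution: f = C1*exp(3*x) + C2*exp(5*x) + 7*x*exp(3*x)/2.
Apply the initial conditions: f(0) = C1 + C2 = 5 and f'(0) = 7/2 + 3*C1 + 5*C2 = 5. Solving gives C1 = 47/4, C2 = -27/4.

f = -27*exp(5*x)/4 + 47*exp(3*x)/4 + 7*x*exp(3*x)/2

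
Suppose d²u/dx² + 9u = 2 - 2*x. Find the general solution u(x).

u = 2/9 - 2*x/9 + C1*cos(3*x) + C2*sin(3*x)

Characteristic equation r² + 9 = 0 has discriminant (0)² - 4·(9) = -36 < 0, so r = ± 3i.
Hence u_h = C1*cos(3*x) + C2*sin(3*x).
For the particular solution try u_p = A0 + A1*x. Substituting and matching coefficients of each power of x gives A0 = 2/9, A1 = -2/9, so u_p = 2/9 - 2*x/9.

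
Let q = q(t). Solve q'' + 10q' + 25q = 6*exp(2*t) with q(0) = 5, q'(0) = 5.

q = 6*exp(2*t)/49 + 239*exp(-5*t)/49 + 204*t*exp(-5*t)/7

Characteristic equation r² + 10r + 25 = 0 has discriminant (10)² - 4·(25) = 0, so r = -5 is a repeated root.
Hence q_h = (C1 + C2*t)*exp(-5*t).
Try q_p = A*exp(2*t). Substituting into the equation and dividing by exp(2*t) gives A = 6/49, so q_p = 6*exp(2*t)/49.
General solution: q = 6*exp(2*t)/49 + C1*exp(-5*t) + C2*t*exp(-5*t).
Apply the initial conditions: q(0) = 6/49 + C1 = 5 and q'(0) = 12/49 + C2 - 5*C1 = 5. Solving gives C1 = 239/49, C2 = 204/7.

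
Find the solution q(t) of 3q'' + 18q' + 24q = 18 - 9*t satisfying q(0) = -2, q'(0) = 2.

Divide through by 3: q'' + 6q' + 8q = 6 - 3*t.
Characteristic equation r² + 6r + 8 = 0 factors as (r + 4)(r + 2) = 0, so r = -4, -2.
Hence q_h = C1*exp(-4*t) + C2*exp(-2*t).
For the particular solution try q_p = A0 + A1*t. Substituting and matching coefficients of each power of t gives A0 = 33/32, A1 = -3/8, so q_p = 33/32 - 3*t/8.
General solution: q = 33/32 - 3*t/8 + C1*exp(-4*t) + C2*exp(-2*t).
Apply the initial conditions: q(0) = 33/32 + C1 + C2 = -2 and q'(0) = -3/8 - 4*C1 - 2*C2 = 2. Solving gives C1 = 59/32, C2 = -39/8.

q = 33/32 - 39*exp(-2*t)/8 - 3*t/8 + 59*exp(-4*t)/32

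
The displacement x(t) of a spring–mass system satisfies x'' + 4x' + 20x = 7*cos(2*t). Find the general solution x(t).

x = 7*cos(2*t)/20 + 7*sin(2*t)/40 + C1*cos(4*t)*exp(-2*t) + C2*exp(-2*t)*sin(4*t)

Characteristic equation r² + 4r + 20 = 0 has discriminant (4)² - 4·(20) = -64 < 0, so r = -2 ± 4i.
Hence x_h = C1*cos(4*t)*exp(-2*t) + C2*exp(-2*t)*sin(4*t).
Try x_p = A*cos(2*t) + B*sin(2*t). Substituting and equating the coefficients of cos(2t) and sin(2t) gives A = 7/20, B = 7/40, so x_p = 7*cos(2*t)/20 + 7*sin(2*t)/40.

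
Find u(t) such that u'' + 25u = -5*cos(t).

u = -5*cos(t)/24 + C1*cos(5*t) + C2*sin(5*t)

Characteristic equation r² + 25 = 0 has discriminant (0)² - 4·(25) = -100 < 0, so r = ± 5i.
Hence u_h = C1*cos(5*t) + C2*sin(5*t).
Try u_p = A*cos(t) + B*sin(t). Substituting and equating the coefficients of cos(t) and sin(t) gives A = -5/24, B = 0, so u_p = -5*cos(t)/24.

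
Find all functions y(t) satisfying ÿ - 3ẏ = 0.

y = C2 + C1*exp(3*t)

Characteristic equation r² - 3r = 0 factors as (r - 3)r = 0, so r = 3, 0.
Hence y_h = C1*exp(3*t) + C2.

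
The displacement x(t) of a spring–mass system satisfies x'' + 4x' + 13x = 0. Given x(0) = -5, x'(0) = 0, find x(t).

Characteristic equation r² + 4r + 13 = 0 has discriminant (4)² - 4·(13) = -36 < 0, so r = -2 ± 3i.
Hence x_h = C1*cos(3*t)*exp(-2*t) + C2*exp(-2*t)*sin(3*t).
Apply the initial conditions: x(0) = C1 = -5 and x'(0) = -2*C1 + 3*C2 = 0. Solving gives C1 = -5, C2 = -10/3.

x = -5*cos(3*t)*exp(-2*t) - 10*exp(-2*t)*sin(3*t)/3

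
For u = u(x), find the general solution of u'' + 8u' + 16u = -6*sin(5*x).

u = 54*sin(5*x)/1681 + 240*cos(5*x)/1681 + C1*exp(-4*x) + C2*x*exp(-4*x)

Characteristic equation r² + 8r + 16 = 0 has discriminant (8)² - 4·(16) = 0, so r = -4 is a repeated root.
Hence u_h = (C1 + C2*x)*exp(-4*x).
Try u_p = A*cos(5*x) + B*sin(5*x). Substituting and equating the coefficients of cos(5x) and sin(5x) gives A = 240/1681, B = 54/1681, so u_p = 54*sin(5*x)/1681 + 240*cos(5*x)/1681.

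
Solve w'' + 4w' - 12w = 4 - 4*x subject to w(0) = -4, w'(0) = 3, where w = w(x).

w = -2/9 - 23*exp(-6*x)/18 - 5*exp(2*x)/2 + x/3

Characteristic equation r² + 4r - 12 = 0 factors as (r - 2)(r + 6) = 0, so r = 2, -6.
Hence w_h = C1*exp(2*x) + C2*exp(-6*x).
For the particular solution try w_p = A0 + A1*x. Substituting and matching coefficients of each power of x gives A0 = -2/9, A1 = 1/3, so w_p = -2/9 + x/3.
General solution: w = -2/9 + x/3 + C1*exp(2*x) + C2*exp(-6*x).
Apply the initial conditions: w(0) = -2/9 + C1 + C2 = -4 and w'(0) = 1/3 - 6*C2 + 2*C1 = 3. Solving gives C1 = -5/2, C2 = -23/18.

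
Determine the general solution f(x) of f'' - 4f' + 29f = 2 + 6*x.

Characteristic equation r² - 4r + 29 = 0 has discriminant (-4)² - 4·(29) = -100 < 0, so r = 2 ± 5i.
Hence f_h = C1*cos(5*x)*exp(2*x) + C2*exp(2*x)*sin(5*x).
For the particular solution try f_p = A0 + A1*x. Substituting and matching coefficients of each power of x gives A0 = 82/841, A1 = 6/29, so f_p = 82/841 + 6*x/29.

f = 82/841 + 6*x/29 + C1*cos(5*x)*exp(2*x) + C2*exp(2*x)*sin(5*x)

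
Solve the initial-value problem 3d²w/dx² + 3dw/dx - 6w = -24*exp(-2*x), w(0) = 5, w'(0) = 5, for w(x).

Divide through by 3: w'' + w' - 2w = -8*exp(-2*x).
Characteristic equation r² + r - 2 = 0 factors as (r - 1)(r + 2) = 0, so r = 1, -2.
Hence w_h = C1*exp(x) + C2*exp(-2*x).
Since exp(-2*x) solves the homogeneous equation (r = -2 is a root of multiplicity 1), multiply the trial by x. Try w_p = A*x*exp(-2*x). Substituting into the equation and dividing by exp(-2*x) gives A = 8/3, so w_p = 8*x*exp(-2*x)/3.
General solution: w = C1*exp(x) + C2*exp(-2*x) + 8*x*exp(-2*x)/3.
Apply the initial conditions: w(0) = C1 + C2 = 5 and w'(0) = 8/3 + C1 - 2*C2 = 5. Solving gives C1 = 37/9, C2 = 8/9.

w = 8*exp(-2*x)/9 + 37*exp(x)/9 + 8*x*exp(-2*x)/3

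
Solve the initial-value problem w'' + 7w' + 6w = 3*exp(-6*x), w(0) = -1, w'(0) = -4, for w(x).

Characteristic equation r² + 7r + 6 = 0 factors as (r + 6)(r + 1) = 0, so r = -6, -1.
Hence w_h = C1*exp(-6*x) + C2*exp(-x).
Since exp(-6*x) solves the homogeneous equation (r = -6 is a root of multiplicity 1), multiply the trial by x. Try w_p = A*x*exp(-6*x). Substituting into the equation and dividing by exp(-6*x) gives A = -3/5, so w_p = -3*x*exp(-6*x)/5.
General solution: w = C1*exp(-6*x) + C2*exp(-x) - 3*x*exp(-6*x)/5.
Apply the initial conditions: w(0) = C1 + C2 = -1 and w'(0) = -3/5 - C2 - 6*C1 = -4. Solving gives C1 = 22/25, C2 = -47/25.

w = -47*exp(-x)/25 + 22*exp(-6*x)/25 - 3*x*exp(-6*x)/5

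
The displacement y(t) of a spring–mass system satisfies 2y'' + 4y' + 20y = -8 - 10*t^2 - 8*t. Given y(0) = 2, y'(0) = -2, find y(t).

y = -13/50 - t**2/2 - t/5 + 23*exp(-t)*sin(3*t)/150 + 113*cos(3*t)*exp(-t)/50

Divide through by 2: y'' + 2y' + 10y = -4 - 5*t^2 - 4*t.
Characteristic equation r² + 2r + 10 = 0 has discriminant (2)² - 4·(10) = -36 < 0, so r = -1 ± 3i.
Hence y_h = C1*cos(3*t)*exp(-t) + C2*exp(-t)*sin(3*t).
For the particular solution try y_p = A0 + A1*t + A2*t^2. Substituting and matching coefficients of each power of t gives A0 = -13/50, A1 = -1/5, A2 = -1/2, so y_p = -13/50 - t^2/2 - t/5.
General solution: y = -13/50 - t^2/2 - t/5 + C1*cos(3*t)*exp(-t) + C2*exp(-t)*sin(3*t).
Apply the initial conditions: y(0) = -13/50 + C1 = 2 and y'(0) = -1/5 - C1 + 3*C2 = -2. Solving gives C1 = 113/50, C2 = 23/150.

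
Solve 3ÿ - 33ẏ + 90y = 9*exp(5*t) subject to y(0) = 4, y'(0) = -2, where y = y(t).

y = -19*exp(6*t) + 23*exp(5*t) - 3*t*exp(5*t)

Divide through by 3: y'' - 11y' + 30y = 3*exp(5*t).
Characteristic equation r² - 11r + 30 = 0 factors as (r - 5)(r - 6) = 0, so r = 5, 6.
Hence y_h = C1*exp(5*t) + C2*exp(6*t).
Since exp(5*t) solves the homogeneous equation (r = 5 is a root of multiplicity 1), multiply the trial by t. Try y_p = A*t*exp(5*t). Substituting into the equation and dividing by exp(5*t) gives A = -3, so y_p = -3*t*exp(5*t).
General solution: y = C1*exp(5*t) + C2*exp(6*t) - 3*t*exp(5*t).
Apply the initial conditions: y(0) = C1 + C2 = 4 and y'(0) = -3 + 5*C1 + 6*C2 = -2. Solving gives C1 = 23, C2 = -19.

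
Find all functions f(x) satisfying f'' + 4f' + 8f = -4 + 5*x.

f = -13/16 + 5*x/8 + C1*cos(2*x)*exp(-2*x) + C2*exp(-2*x)*sin(2*x)

Characteristic equation r² + 4r + 8 = 0 has discriminant (4)² - 4·(8) = -16 < 0, so r = -2 ± 2i.
Hence f_h = C1*cos(2*x)*exp(-2*x) + C2*exp(-2*x)*sin(2*x).
For the particular solution try f_p = A0 + A1*x. Substituting and matching coefficients of each power of x gives A0 = -13/16, A1 = 5/8, so f_p = -13/16 + 5*x/8.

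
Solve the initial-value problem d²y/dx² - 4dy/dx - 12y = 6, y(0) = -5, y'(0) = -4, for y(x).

y = -1/2 - 23*exp(-2*x)/8 - 13*exp(6*x)/8

Characteristic equation r² - 4r - 12 = 0 factors as (r + 2)(r - 6) = 0, so r = -2, 6.
Hence y_h = C1*exp(-2*x) + C2*exp(6*x).
For the particular solution try y_p = A0. Substituting and matching coefficients of each power of x gives A0 = -1/2, so y_p = -1/2.
General solution: y = -1/2 + C1*exp(-2*x) + C2*exp(6*x).
Apply the initial conditions: y(0) = -1/2 + C1 + C2 = -5 and y'(0) = -2*C1 + 6*C2 = -4. Solving gives C1 = -23/8, C2 = -13/8.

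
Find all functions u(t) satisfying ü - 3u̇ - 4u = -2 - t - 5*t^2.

Characteristic equation r² - 3r - 4 = 0 factors as (r + 1)(r - 4) = 0, so r = -1, 4.
Hence u_h = C1*exp(-t) + C2*exp(4*t).
For the particular solution try u_p = A0 + A1*t + A2*t^2. Substituting and matching coefficients of each power of t gives A0 = 75/32, A1 = -13/8, A2 = 5/4, so u_p = 75/32 - 13*t/8 + 5*t^2/4.

u = 75/32 - 13*t/8 + 5*t**2/4 + C1*exp(-t) + C2*exp(4*t)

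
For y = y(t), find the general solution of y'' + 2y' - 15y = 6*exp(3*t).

y = C1*exp(3*t) + C2*exp(-5*t) + 3*t*exp(3*t)/4

Characteristic equation r² + 2r - 15 = 0 factors as (r - 3)(r + 5) = 0, so r = 3, -5.
Hence y_h = C1*exp(3*t) + C2*exp(-5*t).
Since exp(3*t) solves the homogeneous equation (r = 3 is a root of multiplicity 1), multiply the trial by t. Try y_p = A*t*exp(3*t). Substituting into the equation and dividing by exp(3*t) gives A = 3/4, so y_p = 3*t*exp(3*t)/4.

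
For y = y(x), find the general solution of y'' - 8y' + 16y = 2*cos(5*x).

y = -80*sin(5*x)/1681 - 18*cos(5*x)/1681 + C1*exp(4*x) + C2*x*exp(4*x)

Characteristic equation r² - 8r + 16 = 0 has discriminant (-8)² - 4·(16) = 0, so r = 4 is a repeated root.
Hence y_h = (C1 + C2*x)*exp(4*x).
Try y_p = A*cos(5*x) + B*sin(5*x). Substituting and equating the coefficients of cos(5x) and sin(5x) gives A = -18/1681, B = -80/1681, so y_p = -80*sin(5*x)/1681 - 18*cos(5*x)/1681.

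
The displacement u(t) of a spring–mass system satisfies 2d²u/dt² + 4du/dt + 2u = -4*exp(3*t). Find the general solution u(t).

u = -exp(3*t)/8 + C1*exp(-t) + C2*t*exp(-t)

Divide through by 2: u'' + 2u' + u = -2*exp(3*t).
Characteristic equation r² + 2r + 1 = 0 has discriminant (2)² - 4·(1) = 0, so r = -1 is a repeated root.
Hence u_h = (C1 + C2*t)*exp(-t).
Try u_p = A*exp(3*t). Substituting into the equation and dividing by exp(3*t) gives A = -1/8, so u_p = -exp(3*t)/8.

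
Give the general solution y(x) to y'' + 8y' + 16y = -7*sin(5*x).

Characteristic equation r² + 8r + 16 = 0 has discriminant (8)² - 4·(16) = 0, so r = -4 is a repeated root.
Hence y_h = (C1 + C2*x)*exp(-4*x).
Try y_p = A*cos(5*x) + B*sin(5*x). Substituting and equating the coefficients of cos(5x) and sin(5x) gives A = 280/1681, B = 63/1681, so y_p = 63*sin(5*x)/1681 + 280*cos(5*x)/1681.

y = 63*sin(5*x)/1681 + 280*cos(5*x)/1681 + C1*exp(-4*x) + C2*x*exp(-4*x)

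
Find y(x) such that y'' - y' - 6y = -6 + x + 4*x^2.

Characteristic equation r² - r - 6 = 0 factors as (r - 3)(r + 2) = 0, so r = 3, -2.
Hence y_h = C1*exp(3*x) + C2*exp(-2*x).
For the particular solution try y_p = A0 + A1*x + A2*x^2. Substituting and matching coefficients of each power of x gives A0 = 83/108, A1 = 1/18, A2 = -2/3, so y_p = 83/108 - 2*x^2/3 + x/18.

y = 83/108 - 2*x**2/3 + x/18 + C1*exp(3*x) + C2*exp(-2*x)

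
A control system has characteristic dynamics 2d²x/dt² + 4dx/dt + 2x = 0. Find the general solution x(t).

x = C1*exp(-t) + C2*t*exp(-t)

Divide through by 2: x'' + 2x' + x = 0.
Characteristic equation r² + 2r + 1 = 0 has discriminant (2)² - 4·(1) = 0, so r = -1 is a repeated root.
Hence x_h = (C1 + C2*t)*exp(-t).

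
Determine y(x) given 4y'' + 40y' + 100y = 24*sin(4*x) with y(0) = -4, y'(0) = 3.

Divide through by 4: y'' + 10y' + 25y = 6*sin(4*x).
Characteristic equation r² + 10r + 25 = 0 has discriminant (10)² - 4·(25) = 0, so r = -5 is a repeated root.
Hence y_h = (C1 + C2*x)*exp(-5*x).
Try y_p = A*cos(4*x) + B*sin(4*x). Substituting and equating the coefficients of cos(4x) and sin(4x) gives A = -240/1681, B = 54/1681, so y_p = -240*cos(4*x)/1681 + 54*sin(4*x)/1681.
General solution: y = -240*cos(4*x)/1681 + 54*sin(4*x)/1681 + C1*exp(-5*x) + C2*x*exp(-5*x).
Apply the initial conditions: y(0) = -240/1681 + C1 = -4 and y'(0) = 216/1681 + C2 - 5*C1 = 3. Solving gives C1 = -6484/1681, C2 = -673/41.

y = -6484*exp(-5*x)/1681 - 240*cos(4*x)/1681 + 54*sin(4*x)/1681 - 673*x*exp(-5*x)/41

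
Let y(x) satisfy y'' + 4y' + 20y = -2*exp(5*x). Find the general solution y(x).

y = -2*exp(5*x)/65 + C1*cos(4*x)*exp(-2*x) + C2*exp(-2*x)*sin(4*x)

Characteristic equation r² + 4r + 20 = 0 has discriminant (4)² - 4·(20) = -64 < 0, so r = -2 ± 4i.
Hence y_h = C1*cos(4*x)*exp(-2*x) + C2*exp(-2*x)*sin(4*x).
Try y_p = A*exp(5*x). Substituting into the equation and dividing by exp(5*x) gives A = -2/65, so y_p = -2*exp(5*x)/65.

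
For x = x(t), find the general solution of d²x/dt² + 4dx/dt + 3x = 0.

x = C1*exp(-3*t) + C2*exp(-t)

Characteristic equation r² + 4r + 3 = 0 factors as (r + 3)(r + 1) = 0, so r = -3, -1.
Hence x_h = C1*exp(-3*t) + C2*exp(-t).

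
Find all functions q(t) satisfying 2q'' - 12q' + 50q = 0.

q = C1*cos(4*t)*exp(3*t) + C2*exp(3*t)*sin(4*t)

Divide through by 2: q'' - 6q' + 25q = 0.
Characteristic equation r² - 6r + 25 = 0 has discriminant (-6)² - 4·(25) = -64 < 0, so r = 3 ± 4i.
Hence q_h = C1*cos(4*t)*exp(3*t) + C2*exp(3*t)*sin(4*t).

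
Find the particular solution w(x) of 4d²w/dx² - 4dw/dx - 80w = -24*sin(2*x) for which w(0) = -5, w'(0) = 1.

w = -563*exp(5*x)/261 - 127*exp(-4*x)/45 - 3*cos(2*x)/145 + 36*sin(2*x)/145

Divide through by 4: w'' - w' - 20w = -6*sin(2*x).
Characteristic equation r² - r - 20 = 0 factors as (r + 4)(r - 5) = 0, so r = -4, 5.
Hence w_h = C1*exp(-4*x) + C2*exp(5*x).
Try w_p = A*cos(2*x) + B*sin(2*x). Substituting and equating the coefficients of cos(2x) and sin(2x) gives A = -3/145, B = 36/145, so w_p = -3*cos(2*x)/145 + 36*sin(2*x)/145.
General solution: w = -3*cos(2*x)/145 + 36*sin(2*x)/145 + C1*exp(-4*x) + C2*exp(5*x).
Apply the initial conditions: w(0) = -3/145 + C1 + C2 = -5 and w'(0) = 72/145 - 4*C1 + 5*C2 = 1. Solving gives C1 = -127/45, C2 = -563/261.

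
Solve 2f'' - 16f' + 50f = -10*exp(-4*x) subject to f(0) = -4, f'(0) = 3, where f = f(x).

f = -5*exp(-4*x)/73 - 287*cos(3*x)*exp(4*x)/73 + 449*exp(4*x)*sin(3*x)/73

Divide through by 2: f'' - 8f' + 25f = -5*exp(-4*x).
Characteristic equation r² - 8r + 25 = 0 has discriminant (-8)² - 4·(25) = -36 < 0, so r = 4 ± 3i.
Hence f_h = C1*cos(3*x)*exp(4*x) + C2*exp(4*x)*sin(3*x).
Try f_p = A*exp(-4*x). Substituting into the equation and dividing by exp(-4*x) gives A = -5/73, so f_p = -5*exp(-4*x)/73.
General solution: f = -5*exp(-4*x)/73 + C1*cos(3*x)*exp(4*x) + C2*exp(4*x)*sin(3*x).
Apply the initial conditions: f(0) = -5/73 + C1 = -4 and f'(0) = 20/73 + 3*C2 + 4*C1 = 3. Solving gives C1 = -287/73, C2 = 449/73.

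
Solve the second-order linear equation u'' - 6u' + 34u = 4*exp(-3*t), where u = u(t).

u = 4*exp(-3*t)/61 + C1*cos(5*t)*exp(3*t) + C2*exp(3*t)*sin(5*t)

Characteristic equation r² - 6r + 34 = 0 has discriminant (-6)² - 4·(34) = -100 < 0, so r = 3 ± 5i.
Hence u_h = C1*cos(5*t)*exp(3*t) + C2*exp(3*t)*sin(5*t).
Try u_p = A*exp(-3*t). Substituting into the equation and dividing by exp(-3*t) gives A = 4/61, so u_p = 4*exp(-3*t)/61.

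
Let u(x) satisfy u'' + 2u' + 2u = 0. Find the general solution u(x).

Characteristic equation r² + 2r + 2 = 0 has discriminant (2)² - 4·(2) = -4 < 0, so r = -1 ± i.
Hence u_h = C1*cos(x)*exp(-x) + C2*exp(-x)*sin(x).

u = C1*cos(x)*exp(-x) + C2*exp(-x)*sin(x)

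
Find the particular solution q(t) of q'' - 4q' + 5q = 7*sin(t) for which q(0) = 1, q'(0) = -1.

Characteristic equation r² - 4r + 5 = 0 has discriminant (-4)² - 4·(5) = -4 < 0, so r = 2 ± i.
Hence q_h = C1*cos(t)*exp(2*t) + C2*exp(2*t)*sin(t).
Try q_p = A*cos(t) + B*sin(t). Substituting and equating the coefficients of cos(t) and sin(t) gives A = 7/8, B = 7/8, so q_p = 7*cos(t)/8 + 7*sin(t)/8.
General solution: q = 7*cos(t)/8 + 7*sin(t)/8 + C1*cos(t)*exp(2*t) + C2*exp(2*t)*sin(t).
Apply the initial conditions: q(0) = 7/8 + C1 = 1 and q'(0) = 7/8 + C2 + 2*C1 = -1. Solving gives C1 = 1/8, C2 = -17/8.

q = 7*cos(t)/8 + 7*sin(t)/8 - 17*exp(2*t)*sin(t)/8 + cos(t)*exp(2*t)/8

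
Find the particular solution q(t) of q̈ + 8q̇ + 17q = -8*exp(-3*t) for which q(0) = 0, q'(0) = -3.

q = -4*exp(-3*t) + exp(-4*t)*sin(t) + 4*cos(t)*exp(-4*t)

Characteristic equation r² + 8r + 17 = 0 has discriminant (8)² - 4·(17) = -4 < 0, so r = -4 ± i.
Hence q_h = C1*cos(t)*exp(-4*t) + C2*exp(-4*t)*sin(t).
Try q_p = A*exp(-3*t). Substituting into the equation and dividing by exp(-3*t) gives A = -4, so q_p = -4*exp(-3*t).
General solution: q = -4*exp(-3*t) + C1*cos(t)*exp(-4*t) + C2*exp(-4*t)*sin(t).
Apply the initial conditions: q(0) = -4 + C1 = 0 and q'(0) = 12 + C2 - 4*C1 = -3. Solving gives C1 = 4, C2 = 1.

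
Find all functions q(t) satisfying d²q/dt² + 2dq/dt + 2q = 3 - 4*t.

q = 7/2 - 2*t + C1*cos(t)*exp(-t) + C2*exp(-t)*sin(t)

Characteristic equation r² + 2r + 2 = 0 has discriminant (2)² - 4·(2) = -4 < 0, so r = -1 ± i.
Hence q_h = C1*cos(t)*exp(-t) + C2*exp(-t)*sin(t).
For the particular solution try q_p = A0 + A1*t. Substituting and matching coefficients of each power of t gives A0 = 7/2, A1 = -2, so q_p = 7/2 - 2*t.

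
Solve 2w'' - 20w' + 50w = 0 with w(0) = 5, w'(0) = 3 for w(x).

Divide through by 2: w'' - 10w' + 25w = 0.
Characteristic equation r² - 10r + 25 = 0 has discriminant (-10)² - 4·(25) = 0, so r = 5 is a repeated root.
Hence w_h = (C1 + C2*x)*exp(5*x).
Apply the initial conditions: w(0) = C1 = 5 and w'(0) = C2 + 5*C1 = 3. Solving gives C1 = 5, C2 = -22.

w = 5*exp(5*x) - 22*x*exp(5*x)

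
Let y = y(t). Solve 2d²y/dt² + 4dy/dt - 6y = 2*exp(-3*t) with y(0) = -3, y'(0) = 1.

y = -31*exp(t)/16 - 17*exp(-3*t)/16 - t*exp(-3*t)/4

Divide through by 2: y'' + 2y' - 3y = exp(-3*t).
Characteristic equation r² + 2r - 3 = 0 factors as (r + 3)(r - 1) = 0, so r = -3, 1.
Hence y_h = C1*exp(-3*t) + C2*exp(t).
Since exp(-3*t) solves the homogeneous equation (r = -3 is a root of multiplicity 1), multiply the trial by t. Try y_p = A*t*exp(-3*t). Substituting into the equation and dividing by exp(-3*t) gives A = -1/4, so y_p = -t*exp(-3*t)/4.
General solution: y = C1*exp(-3*t) + C2*exp(t) - t*exp(-3*t)/4.
Apply the initial conditions: y(0) = C1 + C2 = -3 and y'(0) = -1/4 + C2 - 3*C1 = 1. Solving gives C1 = -17/16, C2 = -31/16.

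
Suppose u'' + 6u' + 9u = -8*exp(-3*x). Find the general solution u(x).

Characteristic equation r² + 6r + 9 = 0 has discriminant (6)² - 4·(9) = 0, so r = -3 is a repeated root.
Hence u_h = (C1 + C2*x)*exp(-3*x).
Since exp(-3*x) solves the homogeneous equation (r = -3 is a root of multiplicity 2), multiply the trial by x^2. Try u_p = A*x^2*exp(-3*x). Substituting into the equation and dividing by exp(-3*x) gives A = -4, so u_p = -4*x^2*exp(-3*x).

u = C1*exp(-3*x) - 4*x**2*exp(-3*x) + C2*x*exp(-3*x)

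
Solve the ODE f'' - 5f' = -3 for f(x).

Characteristic equation r² - 5r = 0 factors as (r - 5)r = 0, so r = 5, 0.
Hence f_h = C1*exp(5*x) + C2.
Since 0 is a characteristic root (multiplicity 1), multiply the polynomial trial by x: try f_p = A0*x. Substituting and matching coefficients of each power of x gives A0 = 3/5, so f_p = 3*x/5.

f = C2 + 3*x/5 + C1*exp(5*x)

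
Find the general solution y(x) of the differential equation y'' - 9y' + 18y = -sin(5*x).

Characteristic equation r² - 9r + 18 = 0 factors as (r - 6)(r - 3) = 0, so r = 6, 3.
Hence y_h = C1*exp(6*x) + C2*exp(3*x).
Try y_p = A*cos(5*x) + B*sin(5*x). Substituting and equating the coefficients of cos(5x) and sin(5x) gives A = -45/2074, B = 7/2074, so y_p = -45*cos(5*x)/2074 + 7*sin(5*x)/2074.

y = -45*cos(5*x)/2074 + 7*sin(5*x)/2074 + C1*exp(6*x) + C2*exp(3*x)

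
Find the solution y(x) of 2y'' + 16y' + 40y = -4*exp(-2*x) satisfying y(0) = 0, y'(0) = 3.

Divide through by 2: y'' + 8y' + 20y = -2*exp(-2*x).
Characteristic equation r² + 8r + 20 = 0 has discriminant (8)² - 4·(20) = -16 < 0, so r = -4 ± 2i.
Hence y_h = C1*cos(2*x)*exp(-4*x) + C2*exp(-4*x)*sin(2*x).
Try y_p = A*exp(-2*x). Substituting into the equation and dividing by exp(-2*x) gives A = -1/4, so y_p = -exp(-2*x)/4.
General solution: y = -exp(-2*x)/4 + C1*cos(2*x)*exp(-4*x) + C2*exp(-4*x)*sin(2*x).
Apply the initial conditions: y(0) = -1/4 + C1 = 0 and y'(0) = 1/2 - 4*C1 + 2*C2 = 3. Solving gives C1 = 1/4, C2 = 7/4.

y = -exp(-2*x)/4 + cos(2*x)*exp(-4*x)/4 + 7*exp(-4*x)*sin(2*x)/4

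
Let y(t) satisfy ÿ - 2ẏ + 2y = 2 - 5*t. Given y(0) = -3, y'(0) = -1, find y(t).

Characteristic equation r² - 2r + 2 = 0 has discriminant (-2)² - 4·(2) = -4 < 0, so r = 1 ± i.
Hence y_h = C1*cos(t)*exp(t) + C2*exp(t)*sin(t).
For the particular solution try y_p = A0 + A1*t. Substituting and matching coefficients of each power of t gives A0 = -3/2, A1 = -5/2, so y_p = -3/2 - 5*t/2.
General solution: y = -3/2 - 5*t/2 + C1*cos(t)*exp(t) + C2*exp(t)*sin(t).
Apply the initial conditions: y(0) = -3/2 + C1 = -3 and y'(0) = -5/2 + C1 + C2 = -1. Solving gives C1 = -3/2, C2 = 3.

y = -3/2 - 5*t/2 + 3*exp(t)*sin(t) - 3*cos(t)*exp(t)/2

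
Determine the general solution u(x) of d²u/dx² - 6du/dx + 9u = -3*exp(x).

u = -3*exp(x)/4 + C1*exp(3*x) + C2*x*exp(3*x)

Characteristic equation r² - 6r + 9 = 0 has discriminant (-6)² - 4·(9) = 0, so r = 3 is a repeated root.
Hence u_h = (C1 + C2*x)*exp(3*x).
Try u_p = A*exp(x). Substituting into the equation and dividing by exp(x) gives A = -3/4, so u_p = -3*exp(x)/4.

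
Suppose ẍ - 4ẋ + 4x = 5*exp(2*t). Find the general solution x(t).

Characteristic equation r² - 4r + 4 = 0 has discriminant (-4)² - 4·(4) = 0, so r = 2 is a repeated root.
Hence x_h = (C1 + C2*t)*exp(2*t).
Since exp(2*t) solves the homogeneous equation (r = 2 is a root of multiplicity 2), multiply the trial by t^2. Try x_p = A*t^2*exp(2*t). Substituting into the equation and dividing by exp(2*t) gives A = 5/2, so x_p = 5*t^2*exp(2*t)/2.

x = C1*exp(2*t) + 5*t**2*exp(2*t)/2 + C2*t*exp(2*t)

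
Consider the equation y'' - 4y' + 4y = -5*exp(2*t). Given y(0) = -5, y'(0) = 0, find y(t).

y = -5*exp(2*t) + 10*t*exp(2*t) - 5*t**2*exp(2*t)/2

Characteristic equation r² - 4r + 4 = 0 has discriminant (-4)² - 4·(4) = 0, so r = 2 is a repeated root.
Hence y_h = (C1 + C2*t)*exp(2*t).
Since exp(2*t) solves the homogeneous equation (r = 2 is a root of multiplicity 2), multiply the trial by t^2. Try y_p = A*t^2*exp(2*t). Substituting into the equation and dividing by exp(2*t) gives A = -5/2, so y_p = -5*t^2*exp(2*t)/2.
General solution: y = C1*exp(2*t) - 5*t^2*exp(2*t)/2 + C2*t*exp(2*t).
Apply the initial conditions: y(0) = C1 = -5 and y'(0) = C2 + 2*C1 = 0. Solving gives C1 = -5, C2 = 10.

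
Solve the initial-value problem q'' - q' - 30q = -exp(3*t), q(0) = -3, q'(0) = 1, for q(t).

Characteristic equation r² - r - 30 = 0 factors as (r - 6)(r + 5) = 0, so r = 6, -5.
Hence q_h = C1*exp(6*t) + C2*exp(-5*t).
Try q_p = A*exp(3*t). Substituting into the equation and dividing by exp(3*t) gives A = 1/24, so q_p = exp(3*t)/24.
General solution: q = exp(3*t)/24 + C1*exp(6*t) + C2*exp(-5*t).
Apply the initial conditions: q(0) = 1/24 + C1 + C2 = -3 and q'(0) = 1/8 - 5*C2 + 6*C1 = 1. Solving gives C1 = -43/33, C2 = -153/88.

q = -153*exp(-5*t)/88 - 43*exp(6*t)/33 + exp(3*t)/24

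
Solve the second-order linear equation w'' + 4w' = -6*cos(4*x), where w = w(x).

w = C2 - 3*sin(4*x)/16 + 3*cos(4*x)/16 + C1*exp(-4*x)

Characteristic equation r² + 4r = 0 factors as (r + 4)r = 0, so r = -4, 0.
Hence w_h = C1*exp(-4*x) + C2.
Try w_p = A*cos(4*x) + B*sin(4*x). Substituting and equating the coefficients of cos(4x) and sin(4x) gives A = 3/16, B = -3/16, so w_p = -3*sin(4*x)/16 + 3*cos(4*x)/16.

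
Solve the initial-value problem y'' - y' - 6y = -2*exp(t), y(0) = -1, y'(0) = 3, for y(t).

y = -4*exp(-2*t)/3 + exp(t)/3

Characteristic equation r² - r - 6 = 0 factors as (r + 2)(r - 3) = 0, so r = -2, 3.
Hence y_h = C1*exp(-2*t) + C2*exp(3*t).
Try y_p = A*exp(t). Substituting into the equation and dividing by exp(t) gives A = 1/3, so y_p = exp(t)/3.
General solution: y = exp(t)/3 + C1*exp(-2*t) + C2*exp(3*t).
Apply the initial conditions: y(0) = 1/3 + C1 + C2 = -1 and y'(0) = 1/3 - 2*C1 + 3*C2 = 3. Solving gives C1 = -4/3, C2 = 0.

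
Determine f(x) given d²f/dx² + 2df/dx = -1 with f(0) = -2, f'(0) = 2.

f = -3/4 - 5*exp(-2*x)/4 - x/2

Characteristic equation r² + 2r = 0 factors as (r + 2)r = 0, so r = -2, 0.
Hence f_h = C1*exp(-2*x) + C2.
Since 0 is a characteristic root (multiplicity 1), multiply the polynomial trial by x: try f_p = A0*x. Substituting and matching coefficients of each power of x gives A0 = -1/2, so f_p = -x/2.
General solution: f = C2 - x/2 + C1*exp(-2*x).
Apply the initial conditions: f(0) = C1 + C2 = -2 and f'(0) = -1/2 - 2*C1 = 2. Solving gives C1 = -5/4, C2 = -3/4.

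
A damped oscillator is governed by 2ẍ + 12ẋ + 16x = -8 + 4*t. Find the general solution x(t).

Divide through by 2: x'' + 6x' + 8x = -4 + 2*t.
Characteristic equation r² + 6r + 8 = 0 factors as (r + 4)(r + 2) = 0, so r = -4, -2.
Hence x_h = C1*exp(-4*t) + C2*exp(-2*t).
For the particular solution try x_p = A0 + A1*t. Substituting and matching coefficients of each power of t gives A0 = -11/16, A1 = 1/4, so x_p = -11/16 + t/4.

x = -11/16 + t/4 + C1*exp(-4*t) + C2*exp(-2*t)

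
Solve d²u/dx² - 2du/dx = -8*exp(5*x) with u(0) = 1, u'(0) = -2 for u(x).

u = 6/5 - 8*exp(5*x)/15 + exp(2*x)/3

Characteristic equation r² - 2r = 0 factors as (r - 2)r = 0, so r = 2, 0.
Hence u_h = C1*exp(2*x) + C2.
Try u_p = A*exp(5*x). Substituting into the equation and dividing by exp(5*x) gives A = -8/15, so u_p = -8*exp(5*x)/15.
General solution: u = C2 - 8*exp(5*x)/15 + C1*exp(2*x).
Apply the initial conditions: u(0) = -8/15 + C1 + C2 = 1 and u'(0) = -8/3 + 2*C1 = -2. Solving gives C1 = 1/3, C2 = 6/5.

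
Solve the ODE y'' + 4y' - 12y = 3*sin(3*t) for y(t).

y = -7*sin(3*t)/65 - 4*cos(3*t)/65 + C1*exp(2*t) + C2*exp(-6*t)

Characteristic equation r² + 4r - 12 = 0 factors as (r - 2)(r + 6) = 0, so r = 2, -6.
Hence y_h = C1*exp(2*t) + C2*exp(-6*t).
Try y_p = A*cos(3*t) + B*sin(3*t). Substituting and equating the coefficients of cos(3t) and sin(3t) gives A = -4/65, B = -7/65, so y_p = -7*sin(3*t)/65 - 4*cos(3*t)/65.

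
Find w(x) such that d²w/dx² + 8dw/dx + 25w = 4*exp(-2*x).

w = 4*exp(-2*x)/13 + C1*cos(3*x)*exp(-4*x) + C2*exp(-4*x)*sin(3*x)

Characteristic equation r² + 8r + 25 = 0 has discriminant (8)² - 4·(25) = -36 < 0, so r = -4 ± 3i.
Hence w_h = C1*cos(3*x)*exp(-4*x) + C2*exp(-4*x)*sin(3*x).
Try w_p = A*exp(-2*x). Substituting into the equation and dividing by exp(-2*x) gives A = 4/13, so w_p = 4*exp(-2*x)/13.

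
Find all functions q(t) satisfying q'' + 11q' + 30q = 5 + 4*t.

Characteristic equation r² + 11r + 30 = 0 factors as (r + 5)(r + 6) = 0, so r = -5, -6.
Hence q_h = C1*exp(-5*t) + C2*exp(-6*t).
For the particular solution try q_p = A0 + A1*t. Substituting and matching coefficients of each power of t gives A0 = 53/450, A1 = 2/15, so q_p = 53/450 + 2*t/15.

q = 53/450 + 2*t/15 + C1*exp(-5*t) + C2*exp(-6*t)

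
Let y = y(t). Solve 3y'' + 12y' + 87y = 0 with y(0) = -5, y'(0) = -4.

y = -5*cos(5*t)*exp(-2*t) - 14*exp(-2*t)*sin(5*t)/5

Divide through by 3: y'' + 4y' + 29y = 0.
Characteristic equation r² + 4r + 29 = 0 has discriminant (4)² - 4·(29) = -100 < 0, so r = -2 ± 5i.
Hence y_h = C1*cos(5*t)*exp(-2*t) + C2*exp(-2*t)*sin(5*t).
Apply the initial conditions: y(0) = C1 = -5 and y'(0) = -2*C1 + 5*C2 = -4. Solving gives C1 = -5, C2 = -14/5.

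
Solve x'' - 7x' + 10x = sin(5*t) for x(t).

Characteristic equation r² - 7r + 10 = 0 factors as (r - 2)(r - 5) = 0, so r = 2, 5.
Hence x_h = C1*exp(2*t) + C2*exp(5*t).
Try x_p = A*cos(5*t) + B*sin(5*t). Substituting and equating the coefficients of cos(5t) and sin(5t) gives A = 7/290, B = -3/290, so x_p = -3*sin(5*t)/290 + 7*cos(5*t)/290.

x = -3*sin(5*t)/290 + 7*cos(5*t)/290 + C1*exp(2*t) + C2*exp(5*t)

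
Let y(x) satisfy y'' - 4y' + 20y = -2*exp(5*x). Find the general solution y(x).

y = -2*exp(5*x)/25 + C1*cos(4*x)*exp(2*x) + C2*exp(2*x)*sin(4*x)

Characteristic equation r² - 4r + 20 = 0 has discriminant (-4)² - 4·(20) = -64 < 0, so r = 2 ± 4i.
Hence y_h = C1*cos(4*x)*exp(2*x) + C2*exp(2*x)*sin(4*x).
Try y_p = A*exp(5*x). Substituting into the equation and dividing by exp(5*x) gives A = -2/25, so y_p = -2*exp(5*x)/25.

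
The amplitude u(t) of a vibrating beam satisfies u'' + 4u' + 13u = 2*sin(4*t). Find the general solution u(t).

u = -32*cos(4*t)/265 - 6*sin(4*t)/265 + C1*cos(3*t)*exp(-2*t) + C2*exp(-2*t)*sin(3*t)

Characteristic equation r² + 4r + 13 = 0 has discriminant (4)² - 4·(13) = -36 < 0, so r = -2 ± 3i.
Hence u_h = C1*cos(3*t)*exp(-2*t) + C2*exp(-2*t)*sin(3*t).
Try u_p = A*cos(4*t) + B*sin(4*t). Substituting and equating the coefficients of cos(4t) and sin(4t) gives A = -32/265, B = -6/265, so u_p = -32*cos(4*t)/265 - 6*sin(4*t)/265.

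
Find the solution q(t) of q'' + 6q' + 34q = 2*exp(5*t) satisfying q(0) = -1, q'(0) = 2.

q = 2*exp(5*t)/89 - 91*cos(5*t)*exp(-3*t)/89 - 21*exp(-3*t)*sin(5*t)/89

Characteristic equation r² + 6r + 34 = 0 has discriminant (6)² - 4·(34) = -100 < 0, so r = -3 ± 5i.
Hence q_h = C1*cos(5*t)*exp(-3*t) + C2*exp(-3*t)*sin(5*t).
Try q_p = A*exp(5*t). Substituting into the equation and dividing by exp(5*t) gives A = 2/89, so q_p = 2*exp(5*t)/89.
General solution: q = 2*exp(5*t)/89 + C1*cos(5*t)*exp(-3*t) + C2*exp(-3*t)*sin(5*t).
Apply the initial conditions: q(0) = 2/89 + C1 = -1 and q'(0) = 10/89 - 3*C1 + 5*C2 = 2. Solving gives C1 = -91/89, C2 = -21/89.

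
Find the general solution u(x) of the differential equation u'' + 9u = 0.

u = C1*cos(3*x) + C2*sin(3*x)

Characteristic equation r² + 9 = 0 has discriminant (0)² - 4·(9) = -36 < 0, so r = ± 3i.
Hence u_h = C1*cos(3*x) + C2*sin(3*x).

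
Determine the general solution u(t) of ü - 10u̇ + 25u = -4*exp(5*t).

Characteristic equation r² - 10r + 25 = 0 has discriminant (-10)² - 4·(25) = 0, so r = 5 is a repeated root.
Hence u_h = (C1 + C2*t)*exp(5*t).
Since exp(5*t) solves the homogeneous equation (r = 5 is a root of multiplicity 2), multiply the trial by t^2. Try u_p = A*t^2*exp(5*t). Substituting into the equation and dividing by exp(5*t) gives A = -2, so u_p = -2*t^2*exp(5*t).

u = C1*exp(5*t) - 2*t**2*exp(5*t) + C2*t*exp(5*t)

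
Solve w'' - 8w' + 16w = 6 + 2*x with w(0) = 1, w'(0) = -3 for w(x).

w = 7/16 + x/8 + 9*exp(4*x)/16 - 43*x*exp(4*x)/8

Characteristic equation r² - 8r + 16 = 0 has discriminant (-8)² - 4·(16) = 0, so r = 4 is a repeated root.
Hence w_h = (C1 + C2*x)*exp(4*x).
For the particular solution try w_p = A0 + A1*x. Substituting and matching coefficients of each power of x gives A0 = 7/16, A1 = 1/8, so w_p = 7/16 + x/8.
General solution: w = 7/16 + x/8 + C1*exp(4*x) + C2*x*exp(4*x).
Apply the initial conditions: w(0) = 7/16 + C1 = 1 and w'(0) = 1/8 + C2 + 4*C1 = -3. Solving gives C1 = 9/16, C2 = -43/8.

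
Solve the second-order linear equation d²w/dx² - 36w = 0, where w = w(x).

w = C1*exp(-6*x) + C2*exp(6*x)

Characteristic equation r² - 36 = 0 factors as (r + 6)(r - 6) = 0, so r = -6, 6.
Hence w_h = C1*exp(-6*x) + C2*exp(6*x).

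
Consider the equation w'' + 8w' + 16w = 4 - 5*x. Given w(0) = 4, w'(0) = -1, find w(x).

Characteristic equation r² + 8r + 16 = 0 has discriminant (8)² - 4·(16) = 0, so r = -4 is a repeated root.
Hence w_h = (C1 + C2*x)*exp(-4*x).
For the particular solution try w_p = A0 + A1*x. Substituting and matching coefficients of each power of x gives A0 = 13/32, A1 = -5/16, so w_p = 13/32 - 5*x/16.
General solution: w = 13/32 - 5*x/16 + C1*exp(-4*x) + C2*x*exp(-4*x).
Apply the initial conditions: w(0) = 13/32 + C1 = 4 and w'(0) = -5/16 + C2 - 4*C1 = -1. Solving gives C1 = 115/32, C2 = 219/16.

w = 13/32 - 5*x/16 + 115*exp(-4*x)/32 + 219*x*exp(-4*x)/16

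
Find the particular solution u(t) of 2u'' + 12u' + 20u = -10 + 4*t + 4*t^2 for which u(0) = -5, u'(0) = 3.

Divide through by 2: u'' + 6u' + 10u = -5 + 2*t + 2*t^2.
Characteristic equation r² + 6r + 10 = 0 has discriminant (6)² - 4·(10) = -4 < 0, so r = -3 ± i.
Hence u_h = C1*cos(t)*exp(-3*t) + C2*exp(-3*t)*sin(t).
For the particular solution try u_p = A0 + A1*t + A2*t^2. Substituting and matching coefficients of each power of t gives A0 = -129/250, A1 = -1/25, A2 = 1/5, so u_p = -129/250 - t/25 + t^2/5.
General solution: u = -129/250 - t/25 + t^2/5 + C1*cos(t)*exp(-3*t) + C2*exp(-3*t)*sin(t).
Apply the initial conditions: u(0) = -129/250 + C1 = -5 and u'(0) = -1/25 + C2 - 3*C1 = 3. Solving gives C1 = -1121/250, C2 = -2603/250.

u = -129/250 - t/25 + t**2/5 - 2603*exp(-3*t)*sin(t)/250 - 1121*cos(t)*exp(-3*t)/250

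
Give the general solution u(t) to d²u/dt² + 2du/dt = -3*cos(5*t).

u = C2 - 6*sin(5*t)/145 + 3*cos(5*t)/29 + C1*exp(-2*t)

Characteristic equation r² + 2r = 0 factors as (r + 2)r = 0, so r = -2, 0.
Hence u_h = C1*exp(-2*t) + C2.
Try u_p = A*cos(5*t) + B*sin(5*t). Substituting and equating the coefficients of cos(5t) and sin(5t) gives A = 3/29, B = -6/145, so u_p = -6*sin(5*t)/145 + 3*cos(5*t)/29.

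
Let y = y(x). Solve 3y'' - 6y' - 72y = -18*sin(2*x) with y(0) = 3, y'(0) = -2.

Divide through by 3: y'' - 2y' - 24y = -6*sin(2*x).
Characteristic equation r² - 2r - 24 = 0 factors as (r - 6)(r + 4) = 0, so r = 6, -4.
Hence y_h = C1*exp(6*x) + C2*exp(-4*x).
Try y_p = A*cos(2*x) + B*sin(2*x). Substituting and equating the coefficients of cos(2x) and sin(2x) gives A = -3/100, B = 21/100, so y_p = -3*cos(2*x)/100 + 21*sin(2*x)/100.
General solution: y = -3*cos(2*x)/100 + 21*sin(2*x)/100 + C1*exp(6*x) + C2*exp(-4*x).
Apply the initial conditions: y(0) = -3/100 + C1 + C2 = 3 and y'(0) = 21/50 - 4*C2 + 6*C1 = -2. Solving gives C1 = 97/100, C2 = 103/50.

y = -3*cos(2*x)/100 + 21*sin(2*x)/100 + 97*exp(6*x)/100 + 103*exp(-4*x)/50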